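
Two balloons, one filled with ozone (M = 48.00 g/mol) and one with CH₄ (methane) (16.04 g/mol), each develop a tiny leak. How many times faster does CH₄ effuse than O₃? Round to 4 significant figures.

1.730

From Graham's law, rate_CH₄/rate_O₃ = √(M_O₃/M_CH₄) = √(48.00/16.04) = √2.993 = 1.730.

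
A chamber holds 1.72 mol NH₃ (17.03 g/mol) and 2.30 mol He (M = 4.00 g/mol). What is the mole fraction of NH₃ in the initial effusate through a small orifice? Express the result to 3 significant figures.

Each component's effusion rate ∝ (its partial pressure)·(1/√M) ∝ n_i/√M_i.
Mole fraction of NH₃ in the effusate = (n_NH₃/√M_NH₃) / (n_NH₃/√M_NH₃ + n_He/√M_He)
= (1.72/√17.03) / (1.72/√17.03 + 2.30/√4.00) = 0.4168/(0.4168 + 1.150) = 0.266.

0.266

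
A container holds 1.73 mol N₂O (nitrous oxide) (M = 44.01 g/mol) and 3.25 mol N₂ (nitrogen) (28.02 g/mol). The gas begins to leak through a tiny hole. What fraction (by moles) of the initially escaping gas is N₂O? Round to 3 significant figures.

0.298

The effusion rate of species i is ∝ p_i/√M_i ∝ n_i/√M_i.
So x_N₂O in the escaping gas = (n_N₂O/√M_N₂O) / Σ(n_i/√M_i)
= (1.73/√44.01) / (1.73/√44.01 + 3.25/√28.02) = 0.2608/(0.2608 + 0.6140) = 0.298.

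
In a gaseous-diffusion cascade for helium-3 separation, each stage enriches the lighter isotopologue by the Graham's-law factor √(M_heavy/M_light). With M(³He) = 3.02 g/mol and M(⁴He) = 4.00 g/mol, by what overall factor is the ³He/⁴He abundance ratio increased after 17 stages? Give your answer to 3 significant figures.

The single-stage factor is √(M_heavy/M_light), so 17 stages give [√(4.00/3.02)]^17 = (4.00/3.02)^(17/2).
= 1.32450^(17/2) = 10.9.

10.9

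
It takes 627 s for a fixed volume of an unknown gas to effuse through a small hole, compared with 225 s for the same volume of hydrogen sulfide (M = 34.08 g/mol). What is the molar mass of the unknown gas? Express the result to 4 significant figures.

Using Graham's law: t_X/t_H₂S = √(M_X/M_H₂S).
627/225 = 2.787 = √(M_X/34.08)
M_X = 34.08 × 2.787² = 34.08 × 7.766 = 264.6 g/mol

264.6 g/mol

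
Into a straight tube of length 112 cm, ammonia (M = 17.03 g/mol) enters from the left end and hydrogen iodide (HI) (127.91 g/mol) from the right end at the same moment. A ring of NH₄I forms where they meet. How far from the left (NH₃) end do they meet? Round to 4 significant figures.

Distances travelled in equal time are proportional to diffusion rates, so d_NH₃/d_HI = √(M_HI/M_NH₃) = √(127.91/17.03) = 2.741.
With d_NH₃ + d_HI = 112 cm, d_HI = 112/(1 + 2.741) = 29.94 cm.
d_NH₃ = 112 − 29.94 = 82.06 cm.

82.06 cm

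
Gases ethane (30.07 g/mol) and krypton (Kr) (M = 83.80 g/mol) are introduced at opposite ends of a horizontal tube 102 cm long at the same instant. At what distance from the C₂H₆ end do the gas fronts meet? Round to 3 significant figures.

63.8 cm

The fronts meet when d_C₂H₆ + d_Kr = L with d_C₂H₆/d_Kr = √(M_Kr/M_C₂H₆) (Graham's law). Here √(M_Kr/M_C₂H₆) = √(83.80/30.07) = 1.669.
With d_C₂H₆ + d_Kr = 102 cm, d_Kr = 102/(1 + 1.669) = 38.21 cm.
d_C₂H₆ = 102 − 38.21 = 63.8 cm.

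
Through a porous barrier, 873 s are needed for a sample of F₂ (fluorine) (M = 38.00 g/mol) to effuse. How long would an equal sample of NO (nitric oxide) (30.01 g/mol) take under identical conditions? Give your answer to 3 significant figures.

Graham's law gives t_NO/t_F₂ = √(M_NO/M_F₂) = √(30.01/38.00) = √0.7897 = 0.8887.
So the time for NO is 873 × 0.8887 = 776 s.

776 s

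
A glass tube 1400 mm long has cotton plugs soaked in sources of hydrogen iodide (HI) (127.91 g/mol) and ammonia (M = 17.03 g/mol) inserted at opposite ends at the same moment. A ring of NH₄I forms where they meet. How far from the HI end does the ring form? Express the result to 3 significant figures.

374 mm

Distances travelled in equal time are proportional to diffusion rates, so d_HI/d_NH₃ = √(M_NH₃/M_HI) = √(17.03/127.91) = 0.3649.
With d_HI + d_NH₃ = 1400 mm, d_NH₃ = 1400/(1 + 0.3649) = 1026 mm.
d_HI = 1400 − 1026 = 374 mm.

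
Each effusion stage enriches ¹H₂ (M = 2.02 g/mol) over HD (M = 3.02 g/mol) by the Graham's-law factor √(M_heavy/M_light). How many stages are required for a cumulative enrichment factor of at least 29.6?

With α = √(3.02/2.02) per stage, ln α = ½ ln(1.49505) = 0.2011.
Need α^N ≥ 29.6 ⇒ N ≥ ln(29.6) / ln α = 3.388 / 0.2011 = 16.85.
Rounding up, N = 17 stages.

17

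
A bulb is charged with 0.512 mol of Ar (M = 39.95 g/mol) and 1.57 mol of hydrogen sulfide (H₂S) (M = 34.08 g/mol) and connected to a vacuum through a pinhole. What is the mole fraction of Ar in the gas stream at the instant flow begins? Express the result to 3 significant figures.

Rate_i ∝ x_i/√M_i (Graham's law weighted by mole fraction), so the effusate composition follows n_i/√M_i.
Mole fraction of Ar in the effusate = (n_Ar/√M_Ar) / (n_Ar/√M_Ar + n_H₂S/√M_H₂S)
= (0.512/√39.95) / (0.512/√39.95 + 1.57/√34.08) = 0.08100/(0.08100 + 0.2689) = 0.231.

0.231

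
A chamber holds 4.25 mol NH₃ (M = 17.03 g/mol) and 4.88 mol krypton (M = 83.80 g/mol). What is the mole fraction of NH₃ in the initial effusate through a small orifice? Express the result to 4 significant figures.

0.6589

Effusion rate of each component ∝ n_i/√M_i (partial pressure × 1/√M).
So x_NH₃ in the escaping gas = (n_NH₃/√M_NH₃) / Σ(n_i/√M_i)
= (4.25/√17.03) / (4.25/√17.03 + 4.88/√83.80) = 1.030/(1.030 + 0.5331) = 0.6589.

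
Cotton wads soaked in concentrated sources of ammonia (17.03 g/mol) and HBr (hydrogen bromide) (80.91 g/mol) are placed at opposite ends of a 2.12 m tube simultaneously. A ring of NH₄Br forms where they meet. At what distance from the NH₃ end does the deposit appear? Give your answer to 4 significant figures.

Graham's law gives d_NH₃/d_HBr = rate_NH₃/rate_HBr = √(M_HBr/M_NH₃) = √(80.91/17.03) = 2.180.
With d_NH₃ + d_HBr = 2.12 m, d_HBr = 2.12/(1 + 2.180) = 0.6667 m.
d_NH₃ = 2.12 − 0.6667 = 1.453 m.

1.453 m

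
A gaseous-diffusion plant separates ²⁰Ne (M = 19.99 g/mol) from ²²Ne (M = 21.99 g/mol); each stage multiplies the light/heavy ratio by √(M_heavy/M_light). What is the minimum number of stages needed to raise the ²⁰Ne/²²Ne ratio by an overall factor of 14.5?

Per stage α = (21.99/19.99)^(1/2) = 1.10005^0.5, giving ln α = 0.04768.
Need α^N ≥ 14.5 ⇒ N ≥ ln(14.5) / ln α = 2.674 / 0.04768 = 56.09.
Rounding up, N = 57 stages.

57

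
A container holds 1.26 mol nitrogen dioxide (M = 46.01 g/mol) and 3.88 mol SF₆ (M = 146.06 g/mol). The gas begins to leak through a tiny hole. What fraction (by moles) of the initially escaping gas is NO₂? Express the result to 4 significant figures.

0.3665

The effusion rate of species i is ∝ p_i/√M_i ∝ n_i/√M_i.
Mole fraction of NO₂ in the effusate = (n_NO₂/√M_NO₂) / (n_NO₂/√M_NO₂ + n_SF₆/√M_SF₆)
= (1.26/√46.01) / (1.26/√46.01 + 3.88/√146.06) = 0.1858/(0.1858 + 0.3210) = 0.3665.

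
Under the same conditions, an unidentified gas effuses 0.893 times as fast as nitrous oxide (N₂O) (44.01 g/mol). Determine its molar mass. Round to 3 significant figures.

Graham's law gives rate_X/rate_N₂O = √(M_N₂O/M_X).
0.893 = √(44.01/M_X)
M_X = 44.01 / 0.893² = 44.01 / 0.7974 = 55.2 g/mol

55.2 g/mol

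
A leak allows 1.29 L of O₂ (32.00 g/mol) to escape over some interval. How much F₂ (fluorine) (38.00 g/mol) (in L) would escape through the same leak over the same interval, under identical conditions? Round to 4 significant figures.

1.184 L

Since effusion rate ∝ 1/√M, rate_F₂/rate_O₂ = √(M_O₂/M_F₂) = √(32.00/38.00) = √0.8421 = 0.9177.
So the volume for F₂ is 1.29 × 0.9177 = 1.184 L.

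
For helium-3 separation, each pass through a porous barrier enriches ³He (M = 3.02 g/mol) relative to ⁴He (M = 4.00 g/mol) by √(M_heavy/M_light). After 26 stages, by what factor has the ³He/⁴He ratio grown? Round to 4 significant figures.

38.61

Each stage multiplies the ratio by α = √(4.00/3.02), so after 26 stages the overall factor is α^26 = (4.00/3.02)^(26/2).
= 1.32450^13 = 38.61.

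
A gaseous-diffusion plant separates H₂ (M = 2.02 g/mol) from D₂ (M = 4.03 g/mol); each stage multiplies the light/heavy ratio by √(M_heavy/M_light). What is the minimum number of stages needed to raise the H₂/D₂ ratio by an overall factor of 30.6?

Single-stage factor α = √(4.03/2.02), so ln α = ½ ln(1.99505) = 0.3453.
Need α^N ≥ 30.6 ⇒ N ≥ ln(30.6) / ln α = 3.421 / 0.3453 = 9.91.
So at least 10 stages are needed.

10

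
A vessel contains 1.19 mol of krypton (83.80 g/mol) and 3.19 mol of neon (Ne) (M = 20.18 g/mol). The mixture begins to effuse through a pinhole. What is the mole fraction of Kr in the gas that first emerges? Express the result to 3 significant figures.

Effusion rate of each component ∝ n_i/√M_i (partial pressure × 1/√M).
So x_Kr in the escaping gas = (n_Kr/√M_Kr) / Σ(n_i/√M_i)
= (1.19/√83.80) / (1.19/√83.80 + 3.19/√20.18) = 0.1300/(0.1300 + 0.7101) = 0.155.

0.155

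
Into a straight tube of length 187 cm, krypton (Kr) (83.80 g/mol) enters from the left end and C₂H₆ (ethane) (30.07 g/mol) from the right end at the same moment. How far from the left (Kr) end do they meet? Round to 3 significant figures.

The fronts meet when d_Kr + d_C₂H₆ = L with d_Kr/d_C₂H₆ = √(M_C₂H₆/M_Kr) (Graham's law). Here √(M_C₂H₆/M_Kr) = √(30.07/83.80) = 0.5990.
With d_Kr + d_C₂H₆ = 187 cm, d_C₂H₆ = 187/(1 + 0.5990) = 116.9 cm.
d_Kr = 187 − 116.9 = 70.1 cm.

70.1 cm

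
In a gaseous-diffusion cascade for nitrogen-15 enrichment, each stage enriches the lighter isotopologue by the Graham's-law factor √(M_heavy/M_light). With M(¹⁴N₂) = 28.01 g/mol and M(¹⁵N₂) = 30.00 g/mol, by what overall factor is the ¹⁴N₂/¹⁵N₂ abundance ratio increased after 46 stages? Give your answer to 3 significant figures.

4.85

After 46 stages the ratio has grown by (√(30.00/28.01))^46 = (30.00/28.01)^(46/2).
= 1.07105^23 = 4.85.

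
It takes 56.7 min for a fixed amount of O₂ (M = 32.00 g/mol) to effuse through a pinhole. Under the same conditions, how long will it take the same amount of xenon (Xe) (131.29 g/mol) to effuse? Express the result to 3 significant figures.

115 min

By Graham's law, t_Xe/t_O₂ = √(M_Xe/M_O₂) = √(131.29/32.00) = √4.103 = 2.026.
So the time for Xe is 56.7 × 2.026 = 115 min.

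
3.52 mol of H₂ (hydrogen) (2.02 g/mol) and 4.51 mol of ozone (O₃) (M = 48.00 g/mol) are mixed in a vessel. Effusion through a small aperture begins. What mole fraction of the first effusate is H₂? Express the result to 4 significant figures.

0.7919

The effusion rate of species i is ∝ p_i/√M_i ∝ n_i/√M_i.
Mole fraction of H₂ in the effusate = (n_H₂/√M_H₂) / (n_H₂/√M_H₂ + n_O₃/√M_O₃)
= (3.52/√2.02) / (3.52/√2.02 + 4.51/√48.00) = 2.477/(2.477 + 0.6510) = 0.7919.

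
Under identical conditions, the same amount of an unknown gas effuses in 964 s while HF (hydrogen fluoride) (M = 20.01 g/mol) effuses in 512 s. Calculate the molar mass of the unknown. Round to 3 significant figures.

Since effusion rate ∝ 1/√M, t_X/t_HF = √(M_X/M_HF).
964/512 = 1.883 = √(M_X/20.01)
M_X = 20.01 × 1.883² = 20.01 × 3.545 = 70.9 g/mol

70.9 g/mol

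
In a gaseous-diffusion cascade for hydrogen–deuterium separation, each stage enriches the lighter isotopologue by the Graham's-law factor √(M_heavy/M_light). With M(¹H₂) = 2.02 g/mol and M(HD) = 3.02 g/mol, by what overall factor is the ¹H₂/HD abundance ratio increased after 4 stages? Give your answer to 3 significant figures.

2.24

After 4 stages the ratio has grown by (√(3.02/2.02))^4 = (3.02/2.02)^(4/2).
= 1.49505^2 = 2.24.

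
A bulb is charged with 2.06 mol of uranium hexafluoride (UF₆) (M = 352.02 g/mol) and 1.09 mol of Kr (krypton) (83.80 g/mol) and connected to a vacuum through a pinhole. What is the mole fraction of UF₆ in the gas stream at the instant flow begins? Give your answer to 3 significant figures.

0.480

The effusion rate of species i is ∝ p_i/√M_i ∝ n_i/√M_i.
x_UF₆(eff) = (n_UF₆/√M_UF₆) / (n_UF₆/√M_UF₆ + n_Kr/√M_Kr)
= (2.06/√352.02) / (2.06/√352.02 + 1.09/√83.80) = 0.1098/(0.1098 + 0.1191) = 0.480.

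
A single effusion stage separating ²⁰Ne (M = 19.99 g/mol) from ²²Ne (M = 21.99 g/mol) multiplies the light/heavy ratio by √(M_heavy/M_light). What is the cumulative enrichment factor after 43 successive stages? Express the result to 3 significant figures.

7.77

Each stage multiplies the ratio by α = √(21.99/19.99), so after 43 stages the overall factor is α^43 = (21.99/19.99)^(43/2).
= 1.10005^(43/2) = 7.77.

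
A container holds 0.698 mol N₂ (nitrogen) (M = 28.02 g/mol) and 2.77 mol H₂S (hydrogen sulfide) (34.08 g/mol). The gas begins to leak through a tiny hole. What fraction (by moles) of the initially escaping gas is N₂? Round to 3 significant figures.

The effusion rate of species i is ∝ p_i/√M_i ∝ n_i/√M_i.
Mole fraction of N₂ in the effusate = (n_N₂/√M_N₂) / (n_N₂/√M_N₂ + n_H₂S/√M_H₂S)
= (0.698/√28.02) / (0.698/√28.02 + 2.77/√34.08) = 0.1319/(0.1319 + 0.4745) = 0.217.

0.217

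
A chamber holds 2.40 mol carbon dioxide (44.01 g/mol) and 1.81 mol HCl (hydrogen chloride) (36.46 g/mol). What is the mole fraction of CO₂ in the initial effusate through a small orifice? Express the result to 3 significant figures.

Rate_i ∝ x_i/√M_i (Graham's law weighted by mole fraction), so the effusate composition follows n_i/√M_i.
So x_CO₂ in the escaping gas = (n_CO₂/√M_CO₂) / Σ(n_i/√M_i)
= (2.40/√44.01) / (2.40/√44.01 + 1.81/√36.46) = 0.3618/(0.3618 + 0.2998) = 0.547.

0.547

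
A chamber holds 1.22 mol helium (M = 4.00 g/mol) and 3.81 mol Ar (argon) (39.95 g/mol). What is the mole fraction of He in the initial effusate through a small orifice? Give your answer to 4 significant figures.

0.5030

Each component's effusion rate ∝ (its partial pressure)·(1/√M) ∝ n_i/√M_i.
x_He(eff) = (n_He/√M_He) / (n_He/√M_He + n_Ar/√M_Ar)
= (1.22/√4.00) / (1.22/√4.00 + 3.81/√39.95) = 0.6100/(0.6100 + 0.6028) = 0.5030.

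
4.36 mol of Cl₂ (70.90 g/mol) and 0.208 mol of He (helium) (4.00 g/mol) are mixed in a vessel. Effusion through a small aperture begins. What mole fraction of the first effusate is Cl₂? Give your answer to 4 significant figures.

0.8327

The effusion rate of species i is ∝ p_i/√M_i ∝ n_i/√M_i.
So x_Cl₂ in the escaping gas = (n_Cl₂/√M_Cl₂) / Σ(n_i/√M_i)
= (4.36/√70.90) / (4.36/√70.90 + 0.208/√4.00) = 0.5178/(0.5178 + 0.1040) = 0.8327.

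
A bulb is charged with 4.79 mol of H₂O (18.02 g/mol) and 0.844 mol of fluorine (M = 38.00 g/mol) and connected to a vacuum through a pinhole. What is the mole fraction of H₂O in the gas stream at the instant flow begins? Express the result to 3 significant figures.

Rate_i ∝ x_i/√M_i (Graham's law weighted by mole fraction), so the effusate composition follows n_i/√M_i.
Mole fraction of H₂O in the effusate = (n_H₂O/√M_H₂O) / (n_H₂O/√M_H₂O + n_F₂/√M_F₂)
= (4.79/√18.02) / (4.79/√18.02 + 0.844/√38.00) = 1.128/(1.128 + 0.1369) = 0.892.

0.892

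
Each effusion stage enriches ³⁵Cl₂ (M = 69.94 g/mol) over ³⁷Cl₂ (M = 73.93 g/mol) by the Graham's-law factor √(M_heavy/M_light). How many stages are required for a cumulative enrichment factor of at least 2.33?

31

Per stage α = (73.93/69.94)^(1/2) = 1.05705^0.5, giving ln α = 0.02774.
Need α^N ≥ 2.33 ⇒ N ≥ ln(2.33) / ln α = 0.8459 / 0.02774 = 30.49.
Rounding up, N = 31 stages.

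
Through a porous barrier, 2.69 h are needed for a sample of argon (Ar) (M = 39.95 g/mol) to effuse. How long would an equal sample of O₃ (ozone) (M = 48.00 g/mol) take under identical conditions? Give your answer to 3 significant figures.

2.95 h

Graham's law gives t_O₃/t_Ar = √(M_O₃/M_Ar) = √(48.00/39.95) = √1.202 = 1.096.
So the time for O₃ is 2.69 × 1.096 = 2.95 h.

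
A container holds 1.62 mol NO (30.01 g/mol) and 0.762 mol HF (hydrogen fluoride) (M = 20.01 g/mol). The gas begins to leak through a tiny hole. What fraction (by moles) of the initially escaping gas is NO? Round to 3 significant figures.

Rate_i ∝ x_i/√M_i (Graham's law weighted by mole fraction), so the effusate composition follows n_i/√M_i.
So x_NO in the escaping gas = (n_NO/√M_NO) / Σ(n_i/√M_i)
= (1.62/√30.01) / (1.62/√30.01 + 0.762/√20.01) = 0.2957/(0.2957 + 0.1703) = 0.635.

0.635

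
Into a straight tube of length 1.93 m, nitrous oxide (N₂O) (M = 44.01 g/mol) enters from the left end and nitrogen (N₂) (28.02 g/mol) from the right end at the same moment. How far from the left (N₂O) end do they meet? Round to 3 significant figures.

0.857 m

The fronts meet when d_N₂O + d_N₂ = L with d_N₂O/d_N₂ = √(M_N₂/M_N₂O) (Graham's law). Here √(M_N₂/M_N₂O) = √(28.02/44.01) = 0.7979.
With d_N₂O + d_N₂ = 1.93 m, d_N₂ = 1.93/(1 + 0.7979) = 1.073 m.
d_N₂O = 1.93 − 1.073 = 0.857 m.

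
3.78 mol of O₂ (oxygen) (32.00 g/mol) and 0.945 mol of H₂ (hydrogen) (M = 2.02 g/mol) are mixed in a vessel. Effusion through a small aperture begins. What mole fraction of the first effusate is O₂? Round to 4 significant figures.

The effusion rate of species i is ∝ p_i/√M_i ∝ n_i/√M_i.
Mole fraction of O₂ in the effusate = (n_O₂/√M_O₂) / (n_O₂/√M_O₂ + n_H₂/√M_H₂)
= (3.78/√32.00) / (3.78/√32.00 + 0.945/√2.02) = 0.6682/(0.6682 + 0.6649) = 0.5012.

0.5012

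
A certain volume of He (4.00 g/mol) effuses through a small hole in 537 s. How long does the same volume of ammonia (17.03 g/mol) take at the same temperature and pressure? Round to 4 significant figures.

1108 s

Since effusion rate ∝ 1/√M, t_NH₃/t_He = √(M_NH₃/M_He) = √(17.03/4.00) = √4.258 = 2.063.
So the time for NH₃ is 537 × 2.063 = 1108 s.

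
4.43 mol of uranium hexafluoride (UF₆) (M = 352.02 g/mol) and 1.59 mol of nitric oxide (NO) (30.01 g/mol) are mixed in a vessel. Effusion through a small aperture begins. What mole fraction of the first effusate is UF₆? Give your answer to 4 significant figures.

0.4486

Each component's effusion rate ∝ (its partial pressure)·(1/√M) ∝ n_i/√M_i.
x_UF₆(eff) = (n_UF₆/√M_UF₆) / (n_UF₆/√M_UF₆ + n_NO/√M_NO)
= (4.43/√352.02) / (4.43/√352.02 + 1.59/√30.01) = 0.2361/(0.2361 + 0.2902) = 0.4486.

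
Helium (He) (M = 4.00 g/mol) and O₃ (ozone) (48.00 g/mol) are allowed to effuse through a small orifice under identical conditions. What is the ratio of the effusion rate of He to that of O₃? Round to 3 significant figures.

3.46

By Graham's law, rate_He/rate_O₃ = √(M_O₃/M_He) = √(48.00/4.00) = √12.00 = 3.46.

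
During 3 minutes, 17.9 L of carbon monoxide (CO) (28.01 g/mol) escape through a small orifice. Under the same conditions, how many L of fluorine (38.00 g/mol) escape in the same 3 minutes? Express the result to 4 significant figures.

Since effusion rate ∝ 1/√M, rate_F₂/rate_CO = √(M_CO/M_F₂) = √(28.01/38.00) = √0.7371 = 0.8585.
So the volume for F₂ is 17.9 × 0.8585 = 15.37 L.

15.37 L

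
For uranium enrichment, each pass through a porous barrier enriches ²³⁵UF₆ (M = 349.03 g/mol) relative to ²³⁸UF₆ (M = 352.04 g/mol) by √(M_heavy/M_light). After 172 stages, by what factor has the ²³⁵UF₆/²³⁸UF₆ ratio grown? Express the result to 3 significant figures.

After 172 stages the ratio has grown by (√(352.04/349.03))^172 = (352.04/349.03)^(172/2).
= 1.00862^86 = 2.09.

2.09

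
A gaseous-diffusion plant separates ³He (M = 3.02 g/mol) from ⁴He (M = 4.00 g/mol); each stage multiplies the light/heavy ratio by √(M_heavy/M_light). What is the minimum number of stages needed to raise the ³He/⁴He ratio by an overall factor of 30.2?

25

Single-stage factor α = √(4.00/3.02), so ln α = ½ ln(1.32450) = 0.1405.
Need α^N ≥ 30.2 ⇒ N ≥ ln(30.2) / ln α = 3.408 / 0.1405 = 24.25.
Rounding up, N = 25 stages.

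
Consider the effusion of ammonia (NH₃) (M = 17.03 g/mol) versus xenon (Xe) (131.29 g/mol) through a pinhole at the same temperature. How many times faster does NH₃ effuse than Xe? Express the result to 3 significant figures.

2.78

Since effusion rate ∝ 1/√M, rate_NH₃/rate_Xe = √(M_Xe/M_NH₃) = √(131.29/17.03) = √7.709 = 2.78.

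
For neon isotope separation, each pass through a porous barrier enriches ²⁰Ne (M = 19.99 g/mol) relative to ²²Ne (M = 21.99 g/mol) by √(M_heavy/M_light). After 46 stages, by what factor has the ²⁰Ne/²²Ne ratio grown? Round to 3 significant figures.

The single-stage factor is √(M_heavy/M_light), so 46 stages give [√(21.99/19.99)]^46 = (21.99/19.99)^(46/2).
= 1.10005^23 = 8.96.

8.96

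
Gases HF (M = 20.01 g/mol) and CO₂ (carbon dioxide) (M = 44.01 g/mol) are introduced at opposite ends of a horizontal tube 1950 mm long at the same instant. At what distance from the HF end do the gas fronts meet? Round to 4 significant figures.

1165 mm

The fronts meet when d_HF + d_CO₂ = L with d_HF/d_CO₂ = √(M_CO₂/M_HF) (Graham's law). Here √(M_CO₂/M_HF) = √(44.01/20.01) = 1.483.
With d_HF + d_CO₂ = 1950 mm, d_CO₂ = 1950/(1 + 1.483) = 785.3 mm.
d_HF = 1950 − 785.3 = 1165 mm.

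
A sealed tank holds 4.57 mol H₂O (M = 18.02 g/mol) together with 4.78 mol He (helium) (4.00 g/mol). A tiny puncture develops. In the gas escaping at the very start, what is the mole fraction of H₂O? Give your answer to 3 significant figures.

The effusion rate of species i is ∝ p_i/√M_i ∝ n_i/√M_i.
x_H₂O(eff) = (n_H₂O/√M_H₂O) / (n_H₂O/√M_H₂O + n_He/√M_He)
= (4.57/√18.02) / (4.57/√18.02 + 4.78/√4.00) = 1.077/(1.077 + 2.390) = 0.311.

0.311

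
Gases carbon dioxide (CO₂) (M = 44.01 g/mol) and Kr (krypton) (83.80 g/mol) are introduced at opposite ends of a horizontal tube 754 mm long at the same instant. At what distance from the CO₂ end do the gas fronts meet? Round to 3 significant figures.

Graham's law gives d_CO₂/d_Kr = rate_CO₂/rate_Kr = √(M_Kr/M_CO₂) = √(83.80/44.01) = 1.380.
With d_CO₂ + d_Kr = 754 mm, d_Kr = 754/(1 + 1.380) = 316.8 mm.
d_CO₂ = 754 − 316.8 = 437 mm.

437 mm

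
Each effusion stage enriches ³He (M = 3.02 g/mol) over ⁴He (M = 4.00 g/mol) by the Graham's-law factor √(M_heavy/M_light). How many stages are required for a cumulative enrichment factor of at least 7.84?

15

Single-stage factor α = √(4.00/3.02), so ln α = ½ ln(1.32450) = 0.1405.
Need α^N ≥ 7.84 ⇒ N ≥ ln(7.84) / ln α = 2.059 / 0.1405 = 14.65.
Rounding up, N = 15 stages.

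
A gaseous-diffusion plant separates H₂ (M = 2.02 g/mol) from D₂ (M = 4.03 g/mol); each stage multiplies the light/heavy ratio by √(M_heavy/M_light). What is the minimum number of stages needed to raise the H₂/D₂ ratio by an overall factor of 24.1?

Per stage α = (4.03/2.02)^(1/2) = 1.99505^0.5, giving ln α = 0.3453.
Need α^N ≥ 24.1 ⇒ N ≥ ln(24.1) / ln α = 3.182 / 0.3453 = 9.21.
Rounding up, N = 10 stages.

10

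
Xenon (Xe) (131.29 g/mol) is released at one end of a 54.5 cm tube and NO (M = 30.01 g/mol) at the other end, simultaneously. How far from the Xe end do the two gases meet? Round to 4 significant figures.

Distances travelled in equal time are proportional to diffusion rates, so d_Xe/d_NO = √(M_NO/M_Xe) = √(30.01/131.29) = 0.4781.
With d_Xe + d_NO = 54.5 cm, d_NO = 54.5/(1 + 0.4781) = 36.87 cm.
d_Xe = 54.5 − 36.87 = 17.63 cm.

17.63 cm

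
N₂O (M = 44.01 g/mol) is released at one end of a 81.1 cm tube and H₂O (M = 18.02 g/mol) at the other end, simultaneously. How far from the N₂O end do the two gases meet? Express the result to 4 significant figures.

31.65 cm

Graham's law gives d_N₂O/d_H₂O = rate_N₂O/rate_H₂O = √(M_H₂O/M_N₂O) = √(18.02/44.01) = 0.6399.
With d_N₂O + d_H₂O = 81.1 cm, d_H₂O = 81.1/(1 + 0.6399) = 49.45 cm.
d_N₂O = 81.1 − 49.45 = 31.65 cm.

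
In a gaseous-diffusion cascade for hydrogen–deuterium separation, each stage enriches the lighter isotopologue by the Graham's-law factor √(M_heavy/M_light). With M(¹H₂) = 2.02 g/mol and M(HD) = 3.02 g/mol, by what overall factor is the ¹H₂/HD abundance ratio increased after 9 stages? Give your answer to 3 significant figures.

The single-stage factor is √(M_heavy/M_light), so 9 stages give [√(3.02/2.02)]^9 = (3.02/2.02)^(9/2).
= 1.49505^(9/2) = 6.11.

6.11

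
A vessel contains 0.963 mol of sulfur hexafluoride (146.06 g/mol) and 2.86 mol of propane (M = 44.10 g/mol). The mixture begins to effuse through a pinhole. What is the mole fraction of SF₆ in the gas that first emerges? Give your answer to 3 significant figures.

Rate_i ∝ x_i/√M_i (Graham's law weighted by mole fraction), so the effusate composition follows n_i/√M_i.
So x_SF₆ in the escaping gas = (n_SF₆/√M_SF₆) / Σ(n_i/√M_i)
= (0.963/√146.06) / (0.963/√146.06 + 2.86/√44.10) = 0.07968/(0.07968 + 0.4307) = 0.156.

0.156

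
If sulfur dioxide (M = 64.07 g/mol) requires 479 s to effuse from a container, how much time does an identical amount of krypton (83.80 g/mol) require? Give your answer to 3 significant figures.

548 s

Graham's law gives t_Kr/t_SO₂ = √(M_Kr/M_SO₂) = √(83.80/64.07) = √1.308 = 1.144.
So the time for Kr is 479 × 1.144 = 548 s.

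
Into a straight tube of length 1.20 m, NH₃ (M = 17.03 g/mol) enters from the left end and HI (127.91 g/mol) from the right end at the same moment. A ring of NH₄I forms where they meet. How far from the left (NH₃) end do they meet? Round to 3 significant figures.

0.879 m

Distances travelled in equal time are proportional to diffusion rates, so d_NH₃/d_HI = √(M_HI/M_NH₃) = √(127.91/17.03) = 2.741.
With d_NH₃ + d_HI = 1.20 m, d_HI = 1.20/(1 + 2.741) = 0.3208 m.
d_NH₃ = 1.20 − 0.3208 = 0.879 m.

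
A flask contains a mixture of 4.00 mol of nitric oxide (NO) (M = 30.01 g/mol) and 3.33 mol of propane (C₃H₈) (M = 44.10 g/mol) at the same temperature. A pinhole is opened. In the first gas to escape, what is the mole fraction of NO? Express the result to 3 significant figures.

0.593

Rate_i ∝ x_i/√M_i (Graham's law weighted by mole fraction), so the effusate composition follows n_i/√M_i.
x_NO(eff) = (n_NO/√M_NO) / (n_NO/√M_NO + n_C₃H₈/√M_C₃H₈)
= (4.00/√30.01) / (4.00/√30.01 + 3.33/√44.10) = 0.7302/(0.7302 + 0.5014) = 0.593.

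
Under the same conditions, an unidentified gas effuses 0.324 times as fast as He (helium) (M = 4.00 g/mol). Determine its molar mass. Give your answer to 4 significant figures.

By Graham's law, rate_X/rate_He = √(M_He/M_X).
0.324 = √(4.00/M_X)
M_X = 4.00 / 0.324² = 4.00 / 0.1050 = 38.10 g/mol

38.10 g/mol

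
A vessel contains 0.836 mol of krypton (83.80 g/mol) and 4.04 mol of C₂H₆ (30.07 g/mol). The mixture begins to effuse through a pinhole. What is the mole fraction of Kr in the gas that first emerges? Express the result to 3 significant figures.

0.110

Rate_i ∝ x_i/√M_i (Graham's law weighted by mole fraction), so the effusate composition follows n_i/√M_i.
x_Kr(eff) = (n_Kr/√M_Kr) / (n_Kr/√M_Kr + n_C₂H₆/√M_C₂H₆)
= (0.836/√83.80) / (0.836/√83.80 + 4.04/√30.07) = 0.09132/(0.09132 + 0.7367) = 0.110.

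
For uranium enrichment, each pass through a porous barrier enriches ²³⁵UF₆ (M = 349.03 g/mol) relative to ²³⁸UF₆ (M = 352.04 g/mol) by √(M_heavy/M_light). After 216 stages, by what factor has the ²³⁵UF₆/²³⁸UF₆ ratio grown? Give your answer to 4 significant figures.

The single-stage factor is √(M_heavy/M_light), so 216 stages give [√(352.04/349.03)]^216 = (352.04/349.03)^(216/2).
= 1.00862^108 = 2.528.

2.528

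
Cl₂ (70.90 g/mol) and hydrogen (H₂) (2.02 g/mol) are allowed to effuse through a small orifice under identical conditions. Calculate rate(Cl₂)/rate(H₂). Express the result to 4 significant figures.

Using Graham's law: rate_Cl₂/rate_H₂ = √(M_H₂/M_Cl₂) = √(2.02/70.90) = √0.02849 = 0.1688.

0.1688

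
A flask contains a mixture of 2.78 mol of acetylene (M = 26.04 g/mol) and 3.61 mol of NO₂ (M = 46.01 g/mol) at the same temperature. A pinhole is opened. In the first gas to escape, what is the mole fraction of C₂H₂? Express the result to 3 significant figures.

Each component's effusion rate ∝ (its partial pressure)·(1/√M) ∝ n_i/√M_i.
Mole fraction of C₂H₂ in the effusate = (n_C₂H₂/√M_C₂H₂) / (n_C₂H₂/√M_C₂H₂ + n_NO₂/√M_NO₂)
= (2.78/√26.04) / (2.78/√26.04 + 3.61/√46.01) = 0.5448/(0.5448 + 0.5322) = 0.506.

0.506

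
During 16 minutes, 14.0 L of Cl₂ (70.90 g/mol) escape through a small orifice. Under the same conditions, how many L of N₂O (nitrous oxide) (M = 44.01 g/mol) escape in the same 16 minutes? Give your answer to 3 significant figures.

17.8 L

Graham's law gives rate_N₂O/rate_Cl₂ = √(M_Cl₂/M_N₂O) = √(70.90/44.01) = √1.611 = 1.269.
So the volume for N₂O is 14.0 × 1.269 = 17.8 L.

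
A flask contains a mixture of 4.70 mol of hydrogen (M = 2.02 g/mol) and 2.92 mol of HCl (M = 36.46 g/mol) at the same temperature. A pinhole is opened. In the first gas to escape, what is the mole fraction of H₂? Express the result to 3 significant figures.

0.872

The effusion rate of species i is ∝ p_i/√M_i ∝ n_i/√M_i.
Mole fraction of H₂ in the effusate = (n_H₂/√M_H₂) / (n_H₂/√M_H₂ + n_HCl/√M_HCl)
= (4.70/√2.02) / (4.70/√2.02 + 2.92/√36.46) = 3.307/(3.307 + 0.4836) = 0.872.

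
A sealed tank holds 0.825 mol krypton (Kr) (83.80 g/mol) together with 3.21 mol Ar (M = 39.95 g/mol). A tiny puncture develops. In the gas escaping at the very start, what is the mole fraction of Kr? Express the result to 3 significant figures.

Effusion rate of each component ∝ n_i/√M_i (partial pressure × 1/√M).
Mole fraction of Kr in the effusate = (n_Kr/√M_Kr) / (n_Kr/√M_Kr + n_Ar/√M_Ar)
= (0.825/√83.80) / (0.825/√83.80 + 3.21/√39.95) = 0.09012/(0.09012 + 0.5079) = 0.151.

0.151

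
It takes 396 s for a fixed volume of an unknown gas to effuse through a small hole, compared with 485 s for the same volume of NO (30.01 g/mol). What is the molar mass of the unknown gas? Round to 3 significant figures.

20.0 g/mol

Since effusion rate ∝ 1/√M, t_X/t_NO = √(M_X/M_NO).
396/485 = 0.8165 = √(M_X/30.01)
M_X = 30.01 × 0.8165² = 30.01 × 0.6667 = 20.0 g/mol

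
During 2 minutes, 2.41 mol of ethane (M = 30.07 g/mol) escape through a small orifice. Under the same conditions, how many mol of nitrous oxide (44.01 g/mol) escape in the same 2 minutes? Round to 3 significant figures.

1.99 mol

By Graham's law, rate_N₂O/rate_C₂H₆ = √(M_C₂H₆/M_N₂O) = √(30.07/44.01) = √0.6833 = 0.8266.
So the amount for N₂O is 2.41 × 0.8266 = 1.99 mol.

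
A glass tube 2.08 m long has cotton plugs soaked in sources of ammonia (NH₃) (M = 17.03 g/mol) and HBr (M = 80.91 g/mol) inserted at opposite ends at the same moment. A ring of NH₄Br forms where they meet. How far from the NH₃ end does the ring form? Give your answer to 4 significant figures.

In equal time, each gas travels a distance ∝ its rate ∝ 1/√M, so d_NH₃/d_HBr = √(M_HBr/M_NH₃) = √(80.91/17.03) = 2.180.
With d_NH₃ + d_HBr = 2.08 m, d_HBr = 2.08/(1 + 2.180) = 0.6542 m.
d_NH₃ = 2.08 − 0.6542 = 1.426 m.

1.426 m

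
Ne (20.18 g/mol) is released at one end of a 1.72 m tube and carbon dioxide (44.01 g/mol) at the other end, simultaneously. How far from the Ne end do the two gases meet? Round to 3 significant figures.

Distances travelled in equal time are proportional to diffusion rates, so d_Ne/d_CO₂ = √(M_CO₂/M_Ne) = √(44.01/20.18) = 1.477.
With d_Ne + d_CO₂ = 1.72 m, d_CO₂ = 1.72/(1 + 1.477) = 0.6945 m.
d_Ne = 1.72 − 0.6945 = 1.03 m.

1.03 m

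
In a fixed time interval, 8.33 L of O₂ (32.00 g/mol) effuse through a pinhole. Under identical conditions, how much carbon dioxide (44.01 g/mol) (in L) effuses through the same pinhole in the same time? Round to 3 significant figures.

Since effusion rate ∝ 1/√M, rate_CO₂/rate_O₂ = √(M_O₂/M_CO₂) = √(32.00/44.01) = √0.7271 = 0.8527.
So the volume for CO₂ is 8.33 × 0.8527 = 7.10 L.

7.10 L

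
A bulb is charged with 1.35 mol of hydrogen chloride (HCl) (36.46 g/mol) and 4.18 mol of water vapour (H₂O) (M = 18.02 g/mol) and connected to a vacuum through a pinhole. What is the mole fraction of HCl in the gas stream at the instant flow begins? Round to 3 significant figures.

0.185

Rate_i ∝ x_i/√M_i (Graham's law weighted by mole fraction), so the effusate composition follows n_i/√M_i.
Mole fraction of HCl in the effusate = (n_HCl/√M_HCl) / (n_HCl/√M_HCl + n_H₂O/√M_H₂O)
= (1.35/√36.46) / (1.35/√36.46 + 4.18/√18.02) = 0.2236/(0.2236 + 0.9847) = 0.185.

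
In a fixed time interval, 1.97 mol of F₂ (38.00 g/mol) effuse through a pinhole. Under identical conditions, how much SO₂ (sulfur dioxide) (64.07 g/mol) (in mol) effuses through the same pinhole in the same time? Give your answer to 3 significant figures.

1.52 mol

Graham's law gives rate_SO₂/rate_F₂ = √(M_F₂/M_SO₂) = √(38.00/64.07) = √0.5931 = 0.7701.
So the amount for SO₂ is 1.97 × 0.7701 = 1.52 mol.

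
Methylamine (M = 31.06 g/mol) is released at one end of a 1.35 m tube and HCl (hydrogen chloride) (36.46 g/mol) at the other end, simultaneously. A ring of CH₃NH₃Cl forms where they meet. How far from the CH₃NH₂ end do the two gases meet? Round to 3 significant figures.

0.702 m

Distances travelled in equal time are proportional to diffusion rates, so d_CH₃NH₂/d_HCl = √(M_HCl/M_CH₃NH₂) = √(36.46/31.06) = 1.083.
With d_CH₃NH₂ + d_HCl = 1.35 m, d_HCl = 1.35/(1 + 1.083) = 0.6480 m.
d_CH₃NH₂ = 1.35 − 0.6480 = 0.702 m.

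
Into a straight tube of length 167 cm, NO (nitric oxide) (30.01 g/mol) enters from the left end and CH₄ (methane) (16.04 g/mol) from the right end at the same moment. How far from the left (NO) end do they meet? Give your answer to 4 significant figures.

Graham's law gives d_NO/d_CH₄ = rate_NO/rate_CH₄ = √(M_CH₄/M_NO) = √(16.04/30.01) = 0.7311.
With d_NO + d_CH₄ = 167 cm, d_CH₄ = 167/(1 + 0.7311) = 96.47 cm.
d_NO = 167 − 96.47 = 70.53 cm.

70.53 cm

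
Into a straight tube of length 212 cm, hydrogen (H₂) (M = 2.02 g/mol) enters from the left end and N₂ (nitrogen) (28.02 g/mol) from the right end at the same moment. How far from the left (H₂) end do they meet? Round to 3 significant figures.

The fronts meet when d_H₂ + d_N₂ = L with d_H₂/d_N₂ = √(M_N₂/M_H₂) (Graham's law). Here √(M_N₂/M_H₂) = √(28.02/2.02) = 3.724.
With d_H₂ + d_N₂ = 212 cm, d_N₂ = 212/(1 + 3.724) = 44.87 cm.
d_H₂ = 212 − 44.87 = 167 cm.

167 cm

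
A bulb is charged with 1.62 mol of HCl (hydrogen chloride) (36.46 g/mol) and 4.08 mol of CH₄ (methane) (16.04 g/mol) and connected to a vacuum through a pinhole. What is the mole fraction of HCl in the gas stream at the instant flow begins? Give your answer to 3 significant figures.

Each component's effusion rate ∝ (its partial pressure)·(1/√M) ∝ n_i/√M_i.
Mole fraction of HCl in the effusate = (n_HCl/√M_HCl) / (n_HCl/√M_HCl + n_CH₄/√M_CH₄)
= (1.62/√36.46) / (1.62/√36.46 + 4.08/√16.04) = 0.2683/(0.2683 + 1.019) = 0.208.

0.208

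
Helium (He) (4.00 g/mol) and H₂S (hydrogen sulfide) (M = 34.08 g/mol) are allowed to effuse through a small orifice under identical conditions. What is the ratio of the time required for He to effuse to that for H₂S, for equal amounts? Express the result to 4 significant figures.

0.3426

By Graham's law, t_He/t_H₂S = √(M_He/M_H₂S) = √(4.00/34.08) = √0.1174 = 0.3426.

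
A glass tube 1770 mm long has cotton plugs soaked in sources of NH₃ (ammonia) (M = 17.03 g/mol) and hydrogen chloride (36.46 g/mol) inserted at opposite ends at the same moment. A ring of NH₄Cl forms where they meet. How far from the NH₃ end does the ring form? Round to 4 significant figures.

In equal time, each gas travels a distance ∝ its rate ∝ 1/√M, so d_NH₃/d_HCl = √(M_HCl/M_NH₃) = √(36.46/17.03) = 1.463.
With d_NH₃ + d_HCl = 1770 mm, d_HCl = 1770/(1 + 1.463) = 718.6 mm.
d_NH₃ = 1770 − 718.6 = 1051 mm.

1051 mm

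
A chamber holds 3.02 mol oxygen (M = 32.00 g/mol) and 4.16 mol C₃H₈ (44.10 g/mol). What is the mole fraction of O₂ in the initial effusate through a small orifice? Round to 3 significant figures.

0.460

The effusion rate of species i is ∝ p_i/√M_i ∝ n_i/√M_i.
x_O₂(eff) = (n_O₂/√M_O₂) / (n_O₂/√M_O₂ + n_C₃H₈/√M_C₃H₈)
= (3.02/√32.00) / (3.02/√32.00 + 4.16/√44.10) = 0.5339/(0.5339 + 0.6264) = 0.460.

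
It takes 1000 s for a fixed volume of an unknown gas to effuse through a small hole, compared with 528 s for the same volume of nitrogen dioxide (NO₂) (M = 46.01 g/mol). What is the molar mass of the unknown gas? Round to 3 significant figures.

165 g/mol

Using Graham's law: t_X/t_NO₂ = √(M_X/M_NO₂).
1000/528 = 1.894 = √(M_X/46.01)
M_X = 46.01 × 1.894² = 46.01 × 3.587 = 165 g/mol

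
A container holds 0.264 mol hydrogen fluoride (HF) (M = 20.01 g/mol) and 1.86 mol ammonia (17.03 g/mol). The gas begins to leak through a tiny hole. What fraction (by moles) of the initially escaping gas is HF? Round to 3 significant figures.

0.116

Each component's effusion rate ∝ (its partial pressure)·(1/√M) ∝ n_i/√M_i.
Mole fraction of HF in the effusate = (n_HF/√M_HF) / (n_HF/√M_HF + n_NH₃/√M_NH₃)
= (0.264/√20.01) / (0.264/√20.01 + 1.86/√17.03) = 0.05902/(0.05902 + 0.4507) = 0.116.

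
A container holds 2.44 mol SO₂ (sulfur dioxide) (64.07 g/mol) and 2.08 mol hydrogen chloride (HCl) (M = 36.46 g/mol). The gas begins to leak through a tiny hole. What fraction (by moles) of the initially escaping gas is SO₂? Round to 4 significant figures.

Each component's effusion rate ∝ (its partial pressure)·(1/√M) ∝ n_i/√M_i.
Mole fraction of SO₂ in the effusate = (n_SO₂/√M_SO₂) / (n_SO₂/√M_SO₂ + n_HCl/√M_HCl)
= (2.44/√64.07) / (2.44/√64.07 + 2.08/√36.46) = 0.3048/(0.3048 + 0.3445) = 0.4695.

0.4695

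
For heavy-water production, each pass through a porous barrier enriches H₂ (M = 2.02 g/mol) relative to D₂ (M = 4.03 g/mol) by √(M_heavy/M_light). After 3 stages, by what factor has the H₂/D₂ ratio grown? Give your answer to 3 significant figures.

2.82

Overall factor = α^3 with α = √(4.03/2.02), i.e. (4.03/2.02)^(3/2).
= 1.99505^(3/2) = 2.82.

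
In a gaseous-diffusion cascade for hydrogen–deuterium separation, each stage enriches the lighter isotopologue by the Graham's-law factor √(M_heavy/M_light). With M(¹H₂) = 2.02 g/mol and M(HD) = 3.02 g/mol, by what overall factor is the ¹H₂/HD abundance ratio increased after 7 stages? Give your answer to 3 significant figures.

4.09

After 7 stages the ratio has grown by (√(3.02/2.02))^7 = (3.02/2.02)^(7/2).
= 1.49505^(7/2) = 4.09.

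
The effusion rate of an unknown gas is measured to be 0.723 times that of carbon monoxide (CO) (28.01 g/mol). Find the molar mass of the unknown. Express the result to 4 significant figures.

53.58 g/mol

Using Graham's law: rate_X/rate_CO = √(M_CO/M_X).
0.723 = √(28.01/M_X)
M_X = 28.01 / 0.723² = 28.01 / 0.5227 = 53.58 g/mol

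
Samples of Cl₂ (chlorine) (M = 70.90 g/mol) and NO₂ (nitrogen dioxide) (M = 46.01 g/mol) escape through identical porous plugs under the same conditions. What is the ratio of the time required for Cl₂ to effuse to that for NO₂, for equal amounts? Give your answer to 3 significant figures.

1.24

Since effusion rate ∝ 1/√M, t_Cl₂/t_NO₂ = √(M_Cl₂/M_NO₂) = √(70.90/46.01) = √1.541 = 1.24.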